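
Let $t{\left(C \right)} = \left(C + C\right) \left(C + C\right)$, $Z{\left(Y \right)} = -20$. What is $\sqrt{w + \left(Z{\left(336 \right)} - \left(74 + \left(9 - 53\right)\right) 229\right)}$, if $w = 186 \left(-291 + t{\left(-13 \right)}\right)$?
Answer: $4 \sqrt{4045} \approx 254.4$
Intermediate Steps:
$t{\left(C \right)} = 4 C^{2}$ ($t{\left(C \right)} = 2 C 2 C = 4 C^{2}$)
$w = 71610$ ($w = 186 \left(-291 + 4 \left(-13\right)^{2}\right) = 186 \left(-291 + 4 \cdot 169\right) = 186 \left(-291 + 676\right) = 186 \cdot 385 = 71610$)
$\sqrt{w + \left(Z{\left(336 \right)} - \left(74 + \left(9 - 53\right)\right) 229\right)} = \sqrt{71610 - \left(20 + \left(74 + \left(9 - 53\right)\right) 229\right)} = \sqrt{71610 - \left(20 + \left(74 - 44\right) 229\right)} = \sqrt{71610 - \left(20 + 30 \cdot 229\right)} = \sqrt{71610 - 6890} = \sqrt{64720} = 4 \sqrt{4045}$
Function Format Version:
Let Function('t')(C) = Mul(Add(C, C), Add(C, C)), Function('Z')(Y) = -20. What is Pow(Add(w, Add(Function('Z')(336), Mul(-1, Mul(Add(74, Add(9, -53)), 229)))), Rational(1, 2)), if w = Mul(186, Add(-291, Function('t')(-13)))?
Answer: Mul(4, Pow(4045, Rational(1, 2))) ≈ 254.40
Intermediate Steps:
Function('t')(C) = Mul(4, Pow(C, 2)) (Function('t')(C) = Mul(Mul(2, C), Mul(2, C)) = Mul(4, Pow(C, 2)))
w = 71610 (w = Mul(186, Add(-291, Mul(4, Pow(-13, 2)))) = Mul(186, Add(-291, Mul(4, 169))) = Mul(186, Add(-291, 676)) = Mul(186, 385) = 71610)
Pow(Add(w, Add(Function('Z')(336), Mul(-1, Mul(Add(74, Add(9, -53)), 229)))), Rational(1, 2)) = Pow(Add(71610, Add(-20, Mul(-1, Mul(Add(74, Add(9, -53)), 229)))), Rational(1, 2)) = Pow(Add(71610, Add(-20, Mul(-1, Mul(Add(74, -44), 229)))), Rational(1, 2)) = Pow(Add(71610, Add(-20, Mul(-1, Mul(30, 229)))), Rational(1, 2)) = Pow(Add(71610, Add(-20, Mul(-1, 6870))), Rational(1, 2)) = Pow(Add(71610, Add(-20, -6870)), Rational(1, 2)) = Pow(Add(71610, -6890), Rational(1, 2)) = Pow(64720, Rational(1, 2)) = Mul(4, Pow(4045, Rational(1, 2)))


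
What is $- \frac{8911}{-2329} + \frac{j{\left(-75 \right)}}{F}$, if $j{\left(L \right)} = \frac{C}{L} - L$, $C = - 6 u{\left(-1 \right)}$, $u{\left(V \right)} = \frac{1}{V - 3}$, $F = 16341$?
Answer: $\frac{7289463971}{1902909450} \approx 3.8307$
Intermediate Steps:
$u{\left(V \right)} = \frac{1}{-3 + V}$
$C = \frac{3}{2}$ ($C = - \frac{6}{-3 - 1} = - \frac{6}{-4} = \left(-6\right) \left(- \frac{1}{4}\right) = \frac{3}{2} \approx 1.5$)
$j{\left(L \right)} = - L + \frac{3}{2 L}$ ($j{\left(L \right)} = \frac{3}{2 L} - L = - L + \frac{3}{2 L}$)
$- \frac{8911}{-2329} + \frac{j{\left(-75 \right)}}{F} = - \frac{8911}{-2329} + \frac{\left(-1\right) \left(-75\right) + \frac{3}{2 \left(-75\right)}}{16341} = \left(-8911\right) \left(- \frac{1}{2329}\right) + \left(75 + \frac{3}{2} \left(- \frac{1}{75}\right)\right) \frac{1}{16341} = \frac{8911}{2329} + \left(75 - \frac{1}{50}\right) \frac{1}{16341} = \frac{8911}{2329} + \frac{3749}{50} \cdot \frac{1}{16341} = \frac{8911}{2329} + \frac{3749}{817050} = \frac{7289463971}{1902909450}$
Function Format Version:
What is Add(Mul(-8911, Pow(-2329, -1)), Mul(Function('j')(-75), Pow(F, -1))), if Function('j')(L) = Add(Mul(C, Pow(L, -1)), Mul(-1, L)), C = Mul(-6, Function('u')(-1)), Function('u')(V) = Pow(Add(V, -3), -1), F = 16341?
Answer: Rational(7289463971, 1902909450) ≈ 3.8307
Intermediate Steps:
Function('u')(V) = Pow(Add(-3, V), -1)
C = Rational(3, 2) (C = Mul(-6, Pow(Add(-3, -1), -1)) = Mul(-6, Pow(-4, -1)) = Mul(-6, Rational(-1, 4)) = Rational(3, 2) ≈ 1.5000)
Function('j')(L) = Add(Mul(-1, L), Mul(Rational(3, 2), Pow(L, -1))) (Function('j')(L) = Add(Mul(Rational(3, 2), Pow(L, -1)), Mul(-1, L)) = Add(Mul(-1, L), Mul(Rational(3, 2), Pow(L, -1))))
Add(Mul(-8911, Pow(-2329, -1)), Mul(Function('j')(-75), Pow(F, -1))) = Add(Mul(-8911, Pow(-2329, -1)), Mul(Add(Mul(-1, -75), Mul(Rational(3, 2), Pow(-75, -1))), Pow(16341, -1))) = Add(Mul(-8911, Rational(-1, 2329)), Mul(Add(75, Mul(Rational(3, 2), Rational(-1, 75))), Rational(1, 16341))) = Add(Rational(8911, 2329), Mul(Add(75, Rational(-1, 50)), Rational(1, 16341))) = Add(Rational(8911, 2329), Mul(Rational(3749, 50), Rational(1, 16341))) = Add(Rational(8911, 2329), Rational(3749, 817050)) = Rational(7289463971, 1902909450)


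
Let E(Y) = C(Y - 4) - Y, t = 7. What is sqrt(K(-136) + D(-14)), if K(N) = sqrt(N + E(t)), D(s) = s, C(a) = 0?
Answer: sqrt(-14 + I*sqrt(143)) ≈ 1.4853 + 4.0257*I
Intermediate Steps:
E(Y) = -Y (E(Y) = 0 - Y = -Y)
K(N) = sqrt(-7 + N) (K(N) = sqrt(N - 1*7) = sqrt(N - 7) = sqrt(-7 + N))
sqrt(K(-136) + D(-14)) = sqrt(sqrt(-7 - 136) - 14) = sqrt(sqrt(-143) - 14) = sqrt(I*sqrt(143) - 14) = sqrt(-14 + I*sqrt(143))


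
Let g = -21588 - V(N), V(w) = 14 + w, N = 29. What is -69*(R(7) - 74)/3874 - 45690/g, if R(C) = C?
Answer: 277003173/83798494 ≈ 3.3056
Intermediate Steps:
g = -21631 (g = -21588 - (14 + 29) = -21588 - 1*43 = -21588 - 43 = -21631)
-69*(R(7) - 74)/3874 - 45690/g = -69*(7 - 74)/3874 - 45690/(-21631) = -69*(-67)*(1/3874) - 45690*(-1/21631) = 4623*(1/3874) + 45690/21631 = 4623/3874 + 45690/21631 = 277003173/83798494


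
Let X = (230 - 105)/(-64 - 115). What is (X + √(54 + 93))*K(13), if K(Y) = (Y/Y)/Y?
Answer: -125/2327 + 7*√3/13 ≈ 0.87893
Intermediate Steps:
K(Y) = 1/Y
X = -125/179 (X = 125/(-179) = 125*(-1/179) = -125/179 ≈ -0.69832)
(X + √(54 + 93))*K(13) = (-125/179 + √(54 + 93))/13 = (-125/179 + √147)*(1/13) = (-125/179 + 7*√3)*(1/13) = -125/2327 + 7*√3/13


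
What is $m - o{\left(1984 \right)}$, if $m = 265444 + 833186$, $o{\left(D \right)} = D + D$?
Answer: $1094662$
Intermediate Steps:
$o{\left(D \right)} = 2 D$
$m = 1098630$
$m - o{\left(1984 \right)} = 1098630 - 2 \cdot 1984 = 1098630 - 3968 = 1094662$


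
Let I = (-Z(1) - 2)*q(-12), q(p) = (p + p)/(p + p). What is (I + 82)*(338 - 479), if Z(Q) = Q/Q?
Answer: -11139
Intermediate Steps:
Z(Q) = 1
q(p) = 1 (q(p) = (2*p)/((2*p)) = (2*p)*(1/(2*p)) = 1)
I = -3 (I = (-1*1 - 2)*1 = (-1 - 2)*1 = -3*1 = -3)
(I + 82)*(338 - 479) = (-3 + 82)*(338 - 479) = 79*(-141) = -11139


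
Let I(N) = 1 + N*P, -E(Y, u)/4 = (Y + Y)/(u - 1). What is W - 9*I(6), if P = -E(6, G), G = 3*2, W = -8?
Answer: -2677/5 ≈ -535.40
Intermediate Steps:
G = 6
E(Y, u) = -8*Y/(-1 + u) (E(Y, u) = -4*(Y + Y)/(u - 1) = -4*2*Y/(-1 + u) = -8*Y/(-1 + u))
P = 48/5 (P = -(-8)*6/(-1 + 6) = -(-8)*6/5 = -1*(-48/5) = 48/5 ≈ 9.6000)
I(N) = 1 + 48*N/5 (I(N) = 1 + N*(48/5) = 1 + 48*N/5)
W - 9*I(6) = -8 - 9*(1 + (48/5)*6) = -8 - 9*(1 + 288/5) = -8 - 9*293/5 = -8 - 2637/5 = -2677/5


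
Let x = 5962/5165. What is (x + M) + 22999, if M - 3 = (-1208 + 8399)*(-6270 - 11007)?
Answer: -641575143363/5165 ≈ -1.2422e+8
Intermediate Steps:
x = 5962/5165 (x = 5962*(1/5165) = 5962/5165 ≈ 1.1543)
M = -124238904 (M = 3 + (-1208 + 8399)*(-6270 - 11007) = 3 + 7191*(-17277) = 3 - 124238907 = -124238904)
(x + M) + 22999 = (5962/5165 - 124238904) + 22999 = -641693933198/5165 + 22999 = -641575143363/5165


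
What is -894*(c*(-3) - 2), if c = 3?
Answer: 9834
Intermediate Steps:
-894*(c*(-3) - 2) = -894*(3*(-3) - 2) = -894*(-9 - 2) = -894*(-11) = 9834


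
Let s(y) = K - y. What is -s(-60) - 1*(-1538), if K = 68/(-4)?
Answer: 1495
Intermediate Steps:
K = -17 (K = 68*(-¼) = -17)
s(y) = -17 - y
-s(-60) - 1*(-1538) = -(-17 - 1*(-60)) - 1*(-1538) = -(-17 + 60) + 1538 = -1*43 + 1538 = -43 + 1538 = 1495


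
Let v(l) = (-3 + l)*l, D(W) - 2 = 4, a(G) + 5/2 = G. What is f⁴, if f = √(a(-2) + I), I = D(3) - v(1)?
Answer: 49/4 ≈ 12.250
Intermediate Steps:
a(G) = -5/2 + G
D(W) = 6 (D(W) = 2 + 4 = 6)
v(l) = l*(-3 + l)
I = 8 (I = 6 - (-3 + 1) = 6 - (-2) = 6 - 1*(-2) = 6 + 2 = 8)
f = √14/2 (f = √((-5/2 - 2) + 8) = √(-9/2 + 8) = √(7/2) = √14/2 ≈ 1.8708)
f⁴ = (√14/2)⁴ = 49/4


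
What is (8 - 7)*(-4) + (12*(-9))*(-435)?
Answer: 46976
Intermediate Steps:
(8 - 7)*(-4) + (12*(-9))*(-435) = 1*(-4) - 108*(-435) = -4 + 46980 = 46976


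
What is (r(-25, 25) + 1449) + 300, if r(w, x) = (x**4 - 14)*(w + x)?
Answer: 1749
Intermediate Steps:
r(w, x) = (-14 + x**4)*(w + x)
(r(-25, 25) + 1449) + 300 = ((25**5 - 14*(-25) - 14*25 - 25*25**4) + 1449) + 300 = ((9765625 + 350 - 350 - 25*390625) + 1449) + 300 = ((9765625 + 350 - 350 - 9765625) + 1449) + 300 = (0 + 1449) + 300 = 1449 + 300 = 1749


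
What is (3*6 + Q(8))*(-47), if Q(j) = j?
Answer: -1222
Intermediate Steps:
(3*6 + Q(8))*(-47) = (3*6 + 8)*(-47) = (18 + 8)*(-47) = 26*(-47) = -1222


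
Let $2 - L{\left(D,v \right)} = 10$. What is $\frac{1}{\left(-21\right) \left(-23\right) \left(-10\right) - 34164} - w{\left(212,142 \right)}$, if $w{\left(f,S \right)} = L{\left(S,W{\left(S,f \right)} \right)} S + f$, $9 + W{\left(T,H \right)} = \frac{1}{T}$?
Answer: $\frac{36030455}{38994} \approx 924.0$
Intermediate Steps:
$W{\left(T,H \right)} = -9 + \frac{1}{T}$
$L{\left(D,v \right)} = -8$ ($L{\left(D,v \right)} = 2 - 10 = -8$)
$w{\left(f,S \right)} = f - 8 S$ ($w{\left(f,S \right)} = - 8 S + f = f - 8 S$)
$\frac{1}{\left(-21\right) \left(-23\right) \left(-10\right) - 34164} - w{\left(212,142 \right)} = \frac{1}{\left(-21\right) \left(-23\right) \left(-10\right) - 34164} - \left(212 - 1136\right) = \frac{1}{483 \left(-10\right) - 34164} - \left(212 - 1136\right) = \frac{1}{-4830 - 34164} - -924 = \frac{1}{-38994} + 924 = - \frac{1}{38994} + 924 = \frac{36030455}{38994}$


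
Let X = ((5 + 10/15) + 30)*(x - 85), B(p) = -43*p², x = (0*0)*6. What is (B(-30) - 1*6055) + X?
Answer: -143360/3 ≈ -47787.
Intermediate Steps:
x = 0 (x = 0*6 = 0)
X = -9095/3 (X = ((5 + 10/15) + 30)*(0 - 85) = ((5 + 10*(1/15)) + 30)*(-85) = ((5 + ⅔) + 30)*(-85) = (17/3 + 30)*(-85) = (107/3)*(-85) = -9095/3 ≈ -3031.7)
(B(-30) - 1*6055) + X = (-43*(-30)² - 1*6055) - 9095/3 = (-43*900 - 6055) - 9095/3 = (-38700 - 6055) - 9095/3 = -44755 - 9095/3 = -143360/3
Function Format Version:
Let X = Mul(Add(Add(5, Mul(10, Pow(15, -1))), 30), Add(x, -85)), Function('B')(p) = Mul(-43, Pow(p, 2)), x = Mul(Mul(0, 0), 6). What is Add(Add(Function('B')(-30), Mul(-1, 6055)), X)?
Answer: Rational(-143360, 3) ≈ -47787.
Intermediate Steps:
x = 0 (x = Mul(0, 6) = 0)
X = Rational(-9095, 3) (X = Mul(Add(Add(5, Mul(10, Pow(15, -1))), 30), Add(0, -85)) = Mul(Add(Add(5, Mul(10, Rational(1, 15))), 30), -85) = Mul(Add(Add(5, Rational(2, 3)), 30), -85) = Mul(Add(Rational(17, 3), 30), -85) = Mul(Rational(107, 3), -85) = Rational(-9095, 3) ≈ -3031.7)
Add(Add(Function('B')(-30), Mul(-1, 6055)), X) = Add(Add(Mul(-43, Pow(-30, 2)), Mul(-1, 6055)), Rational(-9095, 3)) = Add(Add(Mul(-43, 900), -6055), Rational(-9095, 3)) = Add(Add(-38700, -6055), Rational(-9095, 3)) = Add(-44755, Rational(-9095, 3)) = Rational(-143360, 3)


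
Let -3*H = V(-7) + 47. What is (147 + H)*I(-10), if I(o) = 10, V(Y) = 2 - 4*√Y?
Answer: 3920/3 + 40*I*√7/3 ≈ 1306.7 + 35.277*I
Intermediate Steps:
V(Y) = 2 - 4*√Y
H = -49/3 + 4*I*√7/3 (H = -((2 - 4*I*√7) + 47)/3 = -(49 - 4*I*√7)/3 = -49/3 + 4*I*√7/3 ≈ -16.333 + 3.5277*I)
(147 + H)*I(-10) = (147 + (-49/3 + 4*I*√7/3))*10 = (392/3 + 4*I*√7/3)*10 = 3920/3 + 40*I*√7/3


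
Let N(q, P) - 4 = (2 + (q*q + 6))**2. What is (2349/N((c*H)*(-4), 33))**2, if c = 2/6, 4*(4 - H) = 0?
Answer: 36202292361/11644136464 ≈ 3.1091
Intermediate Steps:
H = 4 (H = 4 - 1/4*0 = 4 + 0 = 4)
c = 1/3 (c = 2*(1/6) = 1/3 ≈ 0.33333)
N(q, P) = 4 + (8 + q**2)**2 (N(q, P) = 4 + (2 + (q*q + 6))**2 = 4 + (2 + (q**2 + 6))**2 = 4 + (2 + (6 + q**2))**2 = 4 + (8 + q**2)**2)
(2349/N((c*H)*(-4), 33))**2 = (2349/(4 + (8 + (((1/3)*4)*(-4))**2)**2))**2 = (2349/(4 + (8 + ((4/3)*(-4))**2)**2))**2 = (2349/(4 + (8 + (-16/3)**2)**2))**2 = (2349/(4 + (8 + 256/9)**2))**2 = (2349/(4 + (328/9)**2))**2 = (2349/(4 + 107584/81))**2 = (2349/(107908/81))**2 = (2349*(81/107908))**2 = (190269/107908)**2 = 36202292361/11644136464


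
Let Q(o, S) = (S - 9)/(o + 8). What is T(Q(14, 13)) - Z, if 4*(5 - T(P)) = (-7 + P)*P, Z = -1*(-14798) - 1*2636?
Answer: -2941919/242 ≈ -12157.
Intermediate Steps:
Q(o, S) = (-9 + S)/(8 + o)
Z = 12162 (Z = 14798 - 2636 = 12162)
T(P) = 5 - P*(-7 + P)/4 (T(P) = 5 - (-7 + P)*P/4 = 5 - P*(-7 + P)/4)
T(Q(14, 13)) - Z = (5 - (-9 + 13)**2/(8 + 14)**2/4 + 7*((-9 + 13)/(8 + 14))/4) - 1*12162 = (5 - (4/22)**2/4 + 7*(4/22)/4) - 12162 = (5 - ((1/22)*4)**2/4 + 7*((1/22)*4)/4) - 12162 = (5 - (2/11)**2/4 + (7/4)*(2/11)) - 12162 = (5 - 1/4*4/121 + 7/22) - 12162 = (5 - 1/121 + 7/22) - 12162 = 1285/242 - 12162 = -2941919/242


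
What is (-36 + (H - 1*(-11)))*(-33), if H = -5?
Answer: 990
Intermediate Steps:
(-36 + (H - 1*(-11)))*(-33) = (-36 + (-5 - 1*(-11)))*(-33) = (-36 + (-5 + 11))*(-33) = (-36 + 6)*(-33) = -30*(-33) = 990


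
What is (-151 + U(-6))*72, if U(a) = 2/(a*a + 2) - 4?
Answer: -211968/19 ≈ -11156.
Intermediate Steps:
U(a) = -4 + 2/(2 + a²) (U(a) = 2/(a² + 2) - 4 = 2/(2 + a²) - 4 = -4 + 2/(2 + a²))
(-151 + U(-6))*72 = (-151 + 2*(-3 - 2*(-6)²)/(2 + (-6)²))*72 = (-151 + 2*(-3 - 2*36)/(2 + 36))*72 = (-151 + 2*(-3 - 72)/38)*72 = (-151 + 2*(1/38)*(-75))*72 = (-151 - 75/19)*72 = -2944/19*72 = -211968/19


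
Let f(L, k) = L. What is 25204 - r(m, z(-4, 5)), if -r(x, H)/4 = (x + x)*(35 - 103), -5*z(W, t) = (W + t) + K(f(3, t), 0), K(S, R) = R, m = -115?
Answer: 87764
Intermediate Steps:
z(W, t) = -W/5 - t/5 (z(W, t) = -((W + t) + 0)/5 = -(W + t)/5 = -W/5 - t/5)
r(x, H) = 544*x (r(x, H) = -4*(x + x)*(35 - 103) = -4*2*x*(-68) = -(-544)*x = 544*x)
25204 - r(m, z(-4, 5)) = 25204 - 544*(-115) = 25204 - 1*(-62560) = 25204 + 62560 = 87764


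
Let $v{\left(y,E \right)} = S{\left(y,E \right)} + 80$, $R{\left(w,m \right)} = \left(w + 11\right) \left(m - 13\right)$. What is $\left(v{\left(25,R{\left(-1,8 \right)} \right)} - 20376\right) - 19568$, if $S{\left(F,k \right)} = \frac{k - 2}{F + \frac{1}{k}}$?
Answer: $- \frac{49792736}{1249} \approx -39866.0$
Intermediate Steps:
$S{\left(F,k \right)} = \frac{-2 + k}{F + \frac{1}{k}}$
$R{\left(w,m \right)} = \left(-13 + m\right) \left(11 + w\right)$ ($R{\left(w,m \right)} = \left(11 + w\right) \left(m - 13\right) = \left(11 + w\right) \left(-13 + m\right) = \left(-13 + m\right) \left(11 + w\right)$)
$v{\left(y,E \right)} = 80 + \frac{E \left(-2 + E\right)}{1 + E y}$ ($v{\left(y,E \right)} = \frac{E \left(-2 + E\right)}{1 + y E} + 80 = \frac{E \left(-2 + E\right)}{1 + E y} + 80 = 80 + \frac{E \left(-2 + E\right)}{1 + E y}$)
$\left(v{\left(25,R{\left(-1,8 \right)} \right)} - 20376\right) - 19568 = \left(\frac{80 + \left(-143 - -13 + 11 \cdot 8 + 8 \left(-1\right)\right) \left(-2 + \left(-143 - -13 + 11 \cdot 8 + 8 \left(-1\right)\right)\right) + 80 \left(-143 - -13 + 11 \cdot 8 + 8 \left(-1\right)\right) 25}{1 + \left(-143 - -13 + 11 \cdot 8 + 8 \left(-1\right)\right) 25} - 20376\right) - 19568 = \left(\frac{80 + \left(-143 + 13 + 88 - 8\right) \left(-2 + \left(-143 + 13 + 88 - 8\right)\right) + 80 \left(-143 + 13 + 88 - 8\right) 25}{1 + \left(-143 + 13 + 88 - 8\right) 25} - 20376\right) - 19568 = \left(\frac{80 - 50 \left(-2 - 50\right) + 80 \left(-50\right) 25}{1 - 1250} - 20376\right) - 19568 = \left(\frac{80 - -2600 - 100000}{1 - 1250} - 20376\right) - 19568 = \left(\frac{80 + 2600 - 100000}{-1249} - 20376\right) - 19568 = \left(\left(- \frac{1}{1249}\right) \left(-97320\right) - 20376\right) - 19568 = \left(\frac{97320}{1249} - 20376\right) - 19568 = - \frac{25352304}{1249} - 19568 = - \frac{49792736}{1249}$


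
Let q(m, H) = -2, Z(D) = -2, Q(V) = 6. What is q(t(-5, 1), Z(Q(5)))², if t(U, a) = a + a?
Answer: 4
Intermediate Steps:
t(U, a) = 2*a
q(t(-5, 1), Z(Q(5)))² = (-2)² = 4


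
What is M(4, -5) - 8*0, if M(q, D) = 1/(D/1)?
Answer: -1/5 ≈ -0.20000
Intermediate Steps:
M(q, D) = 1/D (M(q, D) = 1/(D*1) = 1/D)
M(4, -5) - 8*0 = 1/(-5) - 8*0 = -1/5 + 0 = -1/5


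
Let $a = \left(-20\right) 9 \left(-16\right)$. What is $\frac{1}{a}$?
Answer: $\frac{1}{2880} \approx 0.00034722$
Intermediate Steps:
$a = 2880$ ($a = \left(-180\right) \left(-16\right) = 2880$)
$\frac{1}{a} = \frac{1}{2880}$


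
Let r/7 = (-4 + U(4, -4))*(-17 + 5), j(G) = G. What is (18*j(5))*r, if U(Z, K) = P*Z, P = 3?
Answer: -60480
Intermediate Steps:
U(Z, K) = 3*Z
r = -672 (r = 7*((-4 + 3*4)*(-17 + 5)) = 7*((-4 + 12)*(-12)) = 7*(8*(-12)) = 7*(-96) = -672)
(18*j(5))*r = (18*5)*(-672) = 90*(-672) = -60480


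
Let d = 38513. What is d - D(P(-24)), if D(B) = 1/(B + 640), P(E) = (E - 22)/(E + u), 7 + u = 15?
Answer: 198072351/5143 ≈ 38513.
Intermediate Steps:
u = 8 (u = -7 + 15 = 8)
P(E) = (-22 + E)/(8 + E) (P(E) = (E - 22)/(E + 8) = (-22 + E)/(8 + E))
D(B) = 1/(640 + B)
d - D(P(-24)) = 38513 - 1/(640 + (-22 - 24)/(8 - 24)) = 38513 - 1/(640 - 46/(-16)) = 38513 - 1/(640 - 1/16*(-46)) = 38513 - 1/(640 + 23/8) = 38513 - 1/5143/8 = 38513 - 1*8/5143 = 38513 - 8/5143 = 198072351/5143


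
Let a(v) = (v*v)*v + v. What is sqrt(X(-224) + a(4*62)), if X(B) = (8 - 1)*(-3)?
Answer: sqrt(15253219) ≈ 3905.5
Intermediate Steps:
X(B) = -21 (X(B) = 7*(-3) = -21)
a(v) = v + v**3 (a(v) = v**2*v + v = v**3 + v = v + v**3)
sqrt(X(-224) + a(4*62)) = sqrt(-21 + (4*62 + (4*62)**3)) = sqrt(-21 + (248 + 248**3)) = sqrt(-21 + (248 + 15252992)) = sqrt(-21 + 15253240) = sqrt(15253219)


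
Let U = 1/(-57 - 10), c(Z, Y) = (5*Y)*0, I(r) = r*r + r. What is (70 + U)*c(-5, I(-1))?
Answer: 0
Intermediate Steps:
I(r) = r + r**2 (I(r) = r**2 + r = r + r**2)
c(Z, Y) = 0
U = -1/67 (U = 1/(-67) = -1/67 ≈ -0.014925)
(70 + U)*c(-5, I(-1)) = (70 - 1/67)*0 = (4689/67)*0 = 0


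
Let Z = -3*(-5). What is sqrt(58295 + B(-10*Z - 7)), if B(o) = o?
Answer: sqrt(58138) ≈ 241.12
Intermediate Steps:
Z = 15
sqrt(58295 + B(-10*Z - 7)) = sqrt(58295 + (-10*15 - 7)) = sqrt(58295 + (-150 - 7)) = sqrt(58295 - 157) = sqrt(58138)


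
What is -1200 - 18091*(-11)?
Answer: 197801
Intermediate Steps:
-1200 - 18091*(-11) = -1200 - 229*(-869) = -1200 + 199001 = 197801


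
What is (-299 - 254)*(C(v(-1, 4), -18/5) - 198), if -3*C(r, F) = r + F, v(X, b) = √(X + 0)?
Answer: 544152/5 + 553*I/3 ≈ 1.0883e+5 + 184.33*I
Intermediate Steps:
v(X, b) = √X
C(r, F) = -F/3 - r/3 (C(r, F) = -(r + F)/3 = -(F + r)/3 = -F/3 - r/3)
(-299 - 254)*(C(v(-1, 4), -18/5) - 198) = (-299 - 254)*((-(-6)/5 - I/3) - 198) = -553*((-(-6)/5 - I/3) - 198) = -553*((-⅓*(-18/5) - I/3) - 198) = -553*((6/5 - I/3) - 198) = -553*(-984/5 - I/3) = 544152/5 + 553*I/3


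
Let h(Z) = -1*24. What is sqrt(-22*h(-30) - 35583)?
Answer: 3*I*sqrt(3895) ≈ 187.23*I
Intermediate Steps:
h(Z) = -24
sqrt(-22*h(-30) - 35583) = sqrt(-22*(-24) - 35583) = sqrt(528 - 35583) = sqrt(-35055) = 3*I*sqrt(3895)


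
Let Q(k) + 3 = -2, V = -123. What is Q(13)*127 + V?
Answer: -758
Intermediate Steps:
Q(k) = -5 (Q(k) = -3 - 2 = -5)
Q(13)*127 + V = -5*127 - 123 = -635 - 123 = -758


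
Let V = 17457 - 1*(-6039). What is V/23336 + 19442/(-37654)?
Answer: 26938742/54918359 ≈ 0.49052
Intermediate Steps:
V = 23496 (V = 17457 + 6039 = 23496)
V/23336 + 19442/(-37654) = 23496/23336 + 19442/(-37654) = 23496*(1/23336) + 19442*(-1/37654) = 2937/2917 - 9721/18827 = 26938742/54918359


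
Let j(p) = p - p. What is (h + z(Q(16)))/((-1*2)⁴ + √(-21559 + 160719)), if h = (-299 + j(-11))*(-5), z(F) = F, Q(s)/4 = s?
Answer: -3118/17363 + 10913*√710/69452 ≈ 4.0073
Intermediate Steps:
Q(s) = 4*s
j(p) = 0
h = 1495 (h = (-299 + 0)*(-5) = -299*(-5) = 1495)
(h + z(Q(16)))/((-1*2)⁴ + √(-21559 + 160719)) = (1495 + 4*16)/((-1*2)⁴ + √(-21559 + 160719)) = (1495 + 64)/((-2)⁴ + √139160) = 1559/(16 + 14*√710)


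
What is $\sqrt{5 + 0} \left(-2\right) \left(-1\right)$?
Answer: $2 \sqrt{5} \approx 4.4721$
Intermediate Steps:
$\sqrt{5 + 0} \left(-2\right) \left(-1\right) = \sqrt{5} \left(-2\right) \left(-1\right) = - 2 \sqrt{5} \left(-1\right) = 2 \sqrt{5}$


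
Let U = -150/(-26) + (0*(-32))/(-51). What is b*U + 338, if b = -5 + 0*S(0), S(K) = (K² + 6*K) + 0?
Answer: 4019/13 ≈ 309.15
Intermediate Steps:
S(K) = K² + 6*K
b = -5 (b = -5 + 0*(0*(6 + 0)) = -5 + 0*(0*6) = -5 + 0*0 = -5 + 0 = -5)
U = 75/13 (U = -150*(-1/26) + 0*(-1/51) = 75/13 + 0 = 75/13 ≈ 5.7692)
b*U + 338 = -5*75/13 + 338 = -375/13 + 338 = 4019/13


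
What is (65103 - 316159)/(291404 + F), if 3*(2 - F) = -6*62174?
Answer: -125528/207877 ≈ -0.60386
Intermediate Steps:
F = 124350 (F = 2 - (-2)*62174 = 2 - ⅓*(-373044) = 2 + 124348 = 124350)
(65103 - 316159)/(291404 + F) = (65103 - 316159)/(291404 + 124350) = -251056/415754 = -251056*1/415754 = -125528/207877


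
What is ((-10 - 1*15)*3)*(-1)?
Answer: 75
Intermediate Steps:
((-10 - 1*15)*3)*(-1) = ((-10 - 15)*3)*(-1) = -25*3*(-1) = -75*(-1) = 75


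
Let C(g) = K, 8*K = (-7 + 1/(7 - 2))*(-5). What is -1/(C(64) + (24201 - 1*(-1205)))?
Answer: -4/101641 ≈ -3.9354e-5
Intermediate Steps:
K = 17/4 (K = ((-7 + 1/(7 - 2))*(-5))/8 = ((-7 + 1/5)*(-5))/8 = (-34/5*(-5))/8 = (1/8)*34 = 17/4 ≈ 4.2500)
C(g) = 17/4
-1/(C(64) + (24201 - 1*(-1205))) = -1/(17/4 + (24201 - 1*(-1205))) = -1/(17/4 + (24201 + 1205)) = -1/(17/4 + 25406) = -1/101641/4 = -1*4/101641 = -4/101641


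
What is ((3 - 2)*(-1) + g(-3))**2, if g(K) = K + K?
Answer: 49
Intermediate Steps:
g(K) = 2*K
((3 - 2)*(-1) + g(-3))**2 = ((3 - 2)*(-1) + 2*(-3))**2 = (1*(-1) - 6)**2 = (-1 - 6)**2 = (-7)**2 = 49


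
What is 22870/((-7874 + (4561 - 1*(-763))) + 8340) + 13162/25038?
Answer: 10813784/2416167 ≈ 4.4756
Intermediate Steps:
22870/((-7874 + (4561 - 1*(-763))) + 8340) + 13162/25038 = 22870/((-7874 + (4561 + 763)) + 8340) + 13162*(1/25038) = 22870/((-7874 + 5324) + 8340) + 6581/12519 = 22870/(-2550 + 8340) + 6581/12519 = 22870/5790 + 6581/12519 = 22870*(1/5790) + 6581/12519 = 2287/579 + 6581/12519 = 10813784/2416167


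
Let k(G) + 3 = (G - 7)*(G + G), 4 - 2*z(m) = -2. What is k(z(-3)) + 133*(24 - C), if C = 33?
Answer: -1224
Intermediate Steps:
z(m) = 3 (z(m) = 2 - ½*(-2) = 2 + 1 = 3)
k(G) = -3 + 2*G*(-7 + G) (k(G) = -3 + (G - 7)*(G + G) = -3 + (-7 + G)*(2*G) = -3 + 2*G*(-7 + G))
k(z(-3)) + 133*(24 - C) = (-3 - 14*3 + 2*3²) + 133*(24 - 1*33) = (-3 - 42 + 2*9) + 133*(24 - 33) = (-3 - 42 + 18) + 133*(-9) = -27 - 1197 = -1224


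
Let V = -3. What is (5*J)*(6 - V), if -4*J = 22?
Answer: -495/2 ≈ -247.50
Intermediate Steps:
J = -11/2 (J = -1/4*22 = -11/2 ≈ -5.5000)
(5*J)*(6 - V) = (5*(-11/2))*(6 - 1*(-3)) = -55*(6 + 3)/2 = -55/2*9 = -495/2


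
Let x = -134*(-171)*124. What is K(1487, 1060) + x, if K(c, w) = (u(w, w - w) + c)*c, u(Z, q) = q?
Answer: 5052505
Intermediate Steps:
K(c, w) = c**2 (K(c, w) = ((w - w) + c)*c = (0 + c)*c = c*c = c**2)
x = 2841336 (x = 22914*124 = 2841336)
K(1487, 1060) + x = 1487**2 + 2841336 = 2211169 + 2841336 = 5052505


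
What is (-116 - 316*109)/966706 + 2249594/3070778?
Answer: 517142482421/742134879317 ≈ 0.69683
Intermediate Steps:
(-116 - 316*109)/966706 + 2249594/3070778 = (-116 - 34444)*(1/966706) + 2249594*(1/3070778) = -34560*1/966706 + 1124797/1535389 = -17280/483353 + 1124797/1535389 = 517142482421/742134879317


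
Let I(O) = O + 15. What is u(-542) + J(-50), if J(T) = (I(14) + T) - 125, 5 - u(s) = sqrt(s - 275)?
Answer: -141 - I*sqrt(817) ≈ -141.0 - 28.583*I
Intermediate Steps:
I(O) = 15 + O
u(s) = 5 - sqrt(-275 + s) (u(s) = 5 - sqrt(s - 275) = 5 - sqrt(-275 + s))
J(T) = -96 + T (J(T) = ((15 + 14) + T) - 125 = (29 + T) - 125 = -96 + T)
u(-542) + J(-50) = (5 - sqrt(-275 - 542)) + (-96 - 50) = (5 - sqrt(-817)) - 146 = (5 - I*sqrt(817)) - 146 = -141 - I*sqrt(817)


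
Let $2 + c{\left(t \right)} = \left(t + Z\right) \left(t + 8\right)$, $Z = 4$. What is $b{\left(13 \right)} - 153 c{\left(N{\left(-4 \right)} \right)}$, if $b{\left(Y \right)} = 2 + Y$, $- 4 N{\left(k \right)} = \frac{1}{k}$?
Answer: $- \frac{1200729}{256} \approx -4690.3$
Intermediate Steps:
$N{\left(k \right)} = - \frac{1}{4 k}$
$c{\left(t \right)} = -2 + \left(4 + t\right) \left(8 + t\right)$ ($c{\left(t \right)} = -2 + \left(t + 4\right) \left(t + 8\right) = -2 + \left(4 + t\right) \left(8 + t\right)$)
$b{\left(13 \right)} - 153 c{\left(N{\left(-4 \right)} \right)} = \left(2 + 13\right) - 153 \left(30 + \left(- \frac{1}{4 \left(-4\right)}\right)^{2} + 12 \left(- \frac{1}{4 \left(-4\right)}\right)\right) = 15 - 153 \left(30 + \left(\left(- \frac{1}{4}\right) \left(- \frac{1}{4}\right)\right)^{2} + 12 \left(\left(- \frac{1}{4}\right) \left(- \frac{1}{4}\right)\right)\right) = 15 - 153 \left(30 + \left(\frac{1}{16}\right)^{2} + 12 \cdot \frac{1}{16}\right) = 15 - 153 \left(30 + \frac{1}{256} + \frac{3}{4}\right) = 15 - \frac{1204569}{256} = - \frac{1200729}{256}$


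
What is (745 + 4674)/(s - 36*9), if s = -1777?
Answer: -5419/2101 ≈ -2.5792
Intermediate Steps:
(745 + 4674)/(s - 36*9) = (745 + 4674)/(-1777 - 36*9) = 5419/(-1777 - 324) = 5419/(-2101) = 5419*(-1/2101) = -5419/2101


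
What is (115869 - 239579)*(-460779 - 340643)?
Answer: 99143915620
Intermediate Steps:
(115869 - 239579)*(-460779 - 340643) = -123710*(-801422) = 99143915620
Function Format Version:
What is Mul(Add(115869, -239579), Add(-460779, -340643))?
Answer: 99143915620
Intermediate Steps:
Mul(Add(115869, -239579), Add(-460779, -340643)) = Mul(-123710, -801422) = 99143915620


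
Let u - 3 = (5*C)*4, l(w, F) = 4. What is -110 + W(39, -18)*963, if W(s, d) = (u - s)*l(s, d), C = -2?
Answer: -292862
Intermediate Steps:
u = -37 (u = 3 + (5*(-2))*4 = 3 - 10*4 = 3 - 40 = -37)
W(s, d) = -148 - 4*s (W(s, d) = (-37 - s)*4 = -148 - 4*s)
-110 + W(39, -18)*963 = -110 + (-148 - 4*39)*963 = -110 + (-148 - 156)*963 = -110 - 304*963 = -110 - 292752 = -292862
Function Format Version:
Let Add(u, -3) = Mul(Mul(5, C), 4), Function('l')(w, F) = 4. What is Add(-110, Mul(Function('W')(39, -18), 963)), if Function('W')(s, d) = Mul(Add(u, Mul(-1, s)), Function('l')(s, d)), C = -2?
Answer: -292862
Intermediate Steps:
u = -37 (u = Add(3, Mul(Mul(5, -2), 4)) = Add(3, Mul(-10, 4)) = Add(3, -40) = -37)
Function('W')(s, d) = Add(-148, Mul(-4, s)) (Function('W')(s, d) = Mul(Add(-37, Mul(-1, s)), 4) = Add(-148, Mul(-4, s)))
Add(-110, Mul(Function('W')(39, -18), 963)) = Add(-110, Mul(Add(-148, Mul(-4, 39)), 963)) = Add(-110, Mul(Add(-148, -156), 963)) = Add(-110, Mul(-304, 963)) = Add(-110, -292752) = -292862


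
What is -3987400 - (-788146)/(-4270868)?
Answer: -8514829925673/2135434 ≈ -3.9874e+6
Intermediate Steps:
-3987400 - (-788146)/(-4270868) = -3987400 - (-788146)*(-1)/4270868 = -3987400 - 1*394073/2135434 = -3987400 - 394073/2135434 = -8514829925673/2135434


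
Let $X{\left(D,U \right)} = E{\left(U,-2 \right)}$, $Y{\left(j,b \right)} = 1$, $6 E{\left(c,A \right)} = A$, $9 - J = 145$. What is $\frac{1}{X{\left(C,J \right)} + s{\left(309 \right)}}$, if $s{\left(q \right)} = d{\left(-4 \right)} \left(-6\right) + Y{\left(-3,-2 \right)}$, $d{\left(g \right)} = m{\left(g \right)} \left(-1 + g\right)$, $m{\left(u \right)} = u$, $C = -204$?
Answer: $- \frac{3}{358} \approx -0.0083799$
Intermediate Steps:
$J = -136$ ($J = 9 - 145 = -136$)
$E{\left(c,A \right)} = \frac{A}{6}$
$d{\left(g \right)} = g \left(-1 + g\right)$
$X{\left(D,U \right)} = - \frac{1}{3}$ ($X{\left(D,U \right)} = \frac{1}{6} \left(-2\right) = - \frac{1}{3}$)
$s{\left(q \right)} = -119$ ($s{\left(q \right)} = - 4 \left(-1 - 4\right) \left(-6\right) + 1 = \left(-4\right) \left(-5\right) \left(-6\right) + 1 = 20 \left(-6\right) + 1 = -120 + 1 = -119$)
$\frac{1}{X{\left(C,J \right)} + s{\left(309 \right)}} = \frac{1}{- \frac{1}{3} - 119} = \frac{1}{- \frac{358}{3}} = - \frac{3}{358}$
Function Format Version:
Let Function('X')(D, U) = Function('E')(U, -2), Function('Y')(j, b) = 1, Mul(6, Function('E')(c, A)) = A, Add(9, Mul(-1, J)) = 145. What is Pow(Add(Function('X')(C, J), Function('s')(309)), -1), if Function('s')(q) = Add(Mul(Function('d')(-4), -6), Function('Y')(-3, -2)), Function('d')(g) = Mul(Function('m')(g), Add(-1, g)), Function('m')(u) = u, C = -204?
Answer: Rational(-3, 358) ≈ -0.0083799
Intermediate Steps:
J = -136 (J = Add(9, Mul(-1, 145)) = Add(9, -145) = -136)
Function('E')(c, A) = Mul(Rational(1, 6), A)
Function('d')(g) = Mul(g, Add(-1, g))
Function('X')(D, U) = Rational(-1, 3) (Function('X')(D, U) = Mul(Rational(1, 6), -2) = Rational(-1, 3))
Function('s')(q) = -119 (Function('s')(q) = Add(Mul(Mul(-4, Add(-1, -4)), -6), 1) = Add(Mul(Mul(-4, -5), -6), 1) = Add(Mul(20, -6), 1) = Add(-120, 1) = -119)
Pow(Add(Function('X')(C, J), Function('s')(309)), -1) = Pow(Add(Rational(-1, 3), -119), -1) = Pow(Rational(-358, 3), -1) = Rational(-3, 358)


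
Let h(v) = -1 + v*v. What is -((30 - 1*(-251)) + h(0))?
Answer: -280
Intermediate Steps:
h(v) = -1 + v**2
-((30 - 1*(-251)) + h(0)) = -((30 - 1*(-251)) + (-1 + 0**2)) = -((30 + 251) + (-1 + 0)) = -(281 - 1) = -1*280 = -280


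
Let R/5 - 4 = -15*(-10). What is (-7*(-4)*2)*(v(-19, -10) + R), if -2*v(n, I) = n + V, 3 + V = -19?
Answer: 44268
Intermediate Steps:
V = -22 (V = -3 - 19 = -22)
v(n, I) = 11 - n/2 (v(n, I) = -(n - 22)/2 = -(-22 + n)/2 = 11 - n/2)
R = 770 (R = 20 + 5*(-15*(-10)) = 20 + 5*150 = 20 + 750 = 770)
(-7*(-4)*2)*(v(-19, -10) + R) = (-7*(-4)*2)*((11 - ½*(-19)) + 770) = (28*2)*((11 + 19/2) + 770) = 56*(41/2 + 770) = 56*(1581/2) = 44268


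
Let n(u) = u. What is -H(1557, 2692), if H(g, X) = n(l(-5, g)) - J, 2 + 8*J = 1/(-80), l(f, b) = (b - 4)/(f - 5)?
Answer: 99231/640 ≈ 155.05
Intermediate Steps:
l(f, b) = (-4 + b)/(-5 + f)
J = -161/640 (J = -¼ + (⅛)/(-80) = -¼ + (⅛)*(-1/80) = -¼ - 1/640 = -161/640 ≈ -0.25156)
H(g, X) = 417/640 - g/10 (H(g, X) = (-4 + g)/(-5 - 5) - 1*(-161/640) = (-4 + g)/(-10) + 161/640 = -(-4 + g)/10 + 161/640 = (⅖ - g/10) + 161/640 = 417/640 - g/10)
-H(1557, 2692) = -(417/640 - ⅒*1557) = -(417/640 - 1557/10) = -1*(-99231/640) = 99231/640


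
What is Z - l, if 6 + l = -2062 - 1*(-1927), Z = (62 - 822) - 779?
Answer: -1398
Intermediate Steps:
Z = -1539 (Z = -760 - 779 = -1539)
l = -141 (l = -6 + (-2062 - 1*(-1927)) = -6 + (-2062 + 1927) = -6 - 135 = -141)
Z - l = -1539 - 1*(-141) = -1539 + 141 = -1398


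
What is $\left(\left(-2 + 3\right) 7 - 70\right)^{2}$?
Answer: $3969$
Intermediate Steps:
$\left(\left(-2 + 3\right) 7 - 70\right)^{2} = \left(1 \cdot 7 - 70\right)^{2} = \left(7 - 70\right)^{2} = \left(-63\right)^{2} = 3969$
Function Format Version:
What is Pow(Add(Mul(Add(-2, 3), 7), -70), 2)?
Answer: 3969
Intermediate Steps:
Pow(Add(Mul(Add(-2, 3), 7), -70), 2) = Pow(Add(Mul(1, 7), -70), 2) = Pow(Add(7, -70), 2) = Pow(-63, 2) = 3969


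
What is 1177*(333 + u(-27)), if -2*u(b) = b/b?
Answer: 782705/2 ≈ 3.9135e+5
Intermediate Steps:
u(b) = -1/2 (u(b) = -b/(2*b) = -1/2*1 = -1/2)
1177*(333 + u(-27)) = 1177*(333 - 1/2) = 1177*(665/2) = 782705/2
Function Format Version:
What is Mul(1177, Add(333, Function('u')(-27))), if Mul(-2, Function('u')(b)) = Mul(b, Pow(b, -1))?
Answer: Rational(782705, 2) ≈ 3.9135e+5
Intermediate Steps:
Function('u')(b) = Rational(-1, 2) (Function('u')(b) = Mul(Rational(-1, 2), Mul(b, Pow(b, -1))) = Mul(Rational(-1, 2), 1) = Rational(-1, 2))
Mul(1177, Add(333, Function('u')(-27))) = Mul(1177, Add(333, Rational(-1, 2))) = Mul(1177, Rational(665, 2)) = Rational(782705, 2)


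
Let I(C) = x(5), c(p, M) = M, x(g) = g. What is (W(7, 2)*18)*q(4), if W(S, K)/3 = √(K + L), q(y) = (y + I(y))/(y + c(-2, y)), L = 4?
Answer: 243*√6/4 ≈ 148.81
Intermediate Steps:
I(C) = 5
q(y) = (5 + y)/(2*y) (q(y) = (y + 5)/(y + y) = (5 + y)/((2*y)) = (5 + y)*(1/(2*y)) = (5 + y)/(2*y))
W(S, K) = 3*√(4 + K) (W(S, K) = 3*√(K + 4) = 3*√(4 + K))
(W(7, 2)*18)*q(4) = ((3*√(4 + 2))*18)*((½)*(5 + 4)/4) = ((3*√6)*18)*((½)*(¼)*9) = (54*√6)*(9/8) = 243*√6/4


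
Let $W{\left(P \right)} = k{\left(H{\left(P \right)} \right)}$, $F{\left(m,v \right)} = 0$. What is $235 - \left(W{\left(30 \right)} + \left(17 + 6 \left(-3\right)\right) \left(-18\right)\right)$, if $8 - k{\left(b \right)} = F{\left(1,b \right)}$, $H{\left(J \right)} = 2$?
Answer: $209$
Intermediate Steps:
$k{\left(b \right)} = 8$ ($k{\left(b \right)} = 8 - 0 = 8 + 0 = 8$)
$W{\left(P \right)} = 8$
$235 - \left(W{\left(30 \right)} + \left(17 + 6 \left(-3\right)\right) \left(-18\right)\right) = 235 - \left(8 + \left(17 + 6 \left(-3\right)\right) \left(-18\right)\right) = 235 - \left(8 + \left(17 - 18\right) \left(-18\right)\right) = 235 - \left(8 - -18\right) = 235 - \left(8 + 18\right) = 235 - 26 = 209$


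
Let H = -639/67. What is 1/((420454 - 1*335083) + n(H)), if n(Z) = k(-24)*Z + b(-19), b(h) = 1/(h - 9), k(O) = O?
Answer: 1876/160585337 ≈ 1.1682e-5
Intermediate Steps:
H = -639/67 (H = -639*1/67 = -639/67 ≈ -9.5373)
b(h) = 1/(-9 + h)
n(Z) = -1/28 - 24*Z (n(Z) = -24*Z + 1/(-9 - 19) = -24*Z + 1/(-28) = -24*Z - 1/28 = -1/28 - 24*Z)
1/((420454 - 1*335083) + n(H)) = 1/((420454 - 1*335083) + (-1/28 - 24*(-639/67))) = 1/((420454 - 335083) + (-1/28 + 15336/67)) = 1/(85371 + 429341/1876) = 1/(160585337/1876) = 1876/160585337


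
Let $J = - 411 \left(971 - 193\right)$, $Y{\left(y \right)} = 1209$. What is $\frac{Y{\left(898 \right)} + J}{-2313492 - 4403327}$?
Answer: $\frac{318549}{6716819} \approx 0.047426$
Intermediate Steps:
$J = -319758$ ($J = \left(-411\right) 778 = -319758$)
$\frac{Y{\left(898 \right)} + J}{-2313492 - 4403327} = \frac{1209 - 319758}{-2313492 - 4403327} = - \frac{318549}{-6716819} = \left(-318549\right) \left(- \frac{1}{6716819}\right) = \frac{318549}{6716819}$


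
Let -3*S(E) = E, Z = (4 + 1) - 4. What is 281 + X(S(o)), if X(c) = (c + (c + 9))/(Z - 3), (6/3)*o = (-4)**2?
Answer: 1675/6 ≈ 279.17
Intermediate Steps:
o = 8 (o = (1/2)*(-4)**2 = (1/2)*16 = 8)
Z = 1 (Z = 5 - 4 = 1)
S(E) = -E/3
X(c) = -9/2 - c (X(c) = (c + (c + 9))/(1 - 3) = (c + (9 + c))/(-2) = (9 + 2*c)*(-1/2) = -9/2 - c)
281 + X(S(o)) = 281 + (-9/2 - (-1)*8/3) = 281 + (-9/2 - 1*(-8/3)) = 281 + (-9/2 + 8/3) = 281 - 11/6 = 1675/6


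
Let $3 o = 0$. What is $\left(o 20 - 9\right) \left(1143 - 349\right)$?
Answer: $-7146$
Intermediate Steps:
$o = 0$ ($o = \frac{1}{3} \cdot 0 = 0$)
$\left(o 20 - 9\right) \left(1143 - 349\right) = \left(0 \cdot 20 - 9\right) \left(1143 - 349\right) = \left(0 - 9\right) 794 = \left(-9\right) 794 = -7146$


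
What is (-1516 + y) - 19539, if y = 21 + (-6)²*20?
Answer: -20314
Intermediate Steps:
y = 741 (y = 21 + 36*20 = 21 + 720 = 741)
(-1516 + y) - 19539 = (-1516 + 741) - 19539 = -775 - 19539 = -20314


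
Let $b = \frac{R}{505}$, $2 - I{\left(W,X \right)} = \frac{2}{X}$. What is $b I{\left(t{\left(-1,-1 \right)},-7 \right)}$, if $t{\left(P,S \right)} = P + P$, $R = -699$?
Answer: $- \frac{11184}{3535} \approx -3.1638$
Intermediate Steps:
$t{\left(P,S \right)} = 2 P$
$I{\left(W,X \right)} = 2 - \frac{2}{X}$
$b = - \frac{699}{505} \approx -1.3842$
$b I{\left(t{\left(-1,-1 \right)},-7 \right)} = - \frac{699 \left(2 - \frac{2}{-7}\right)}{505} = - \frac{699 \left(2 - - \frac{2}{7}\right)}{505} = - \frac{699 \left(2 + \frac{2}{7}\right)}{505} = \left(- \frac{699}{505}\right) \frac{16}{7} = - \frac{11184}{3535}$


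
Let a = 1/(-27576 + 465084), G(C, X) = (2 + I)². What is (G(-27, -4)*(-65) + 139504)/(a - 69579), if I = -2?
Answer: -61034116032/30441369131 ≈ -2.0050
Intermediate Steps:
G(C, X) = 0 (G(C, X) = (2 - 2)² = 0² = 0)
a = 1/437508 ≈ 2.2857e-6
(G(-27, -4)*(-65) + 139504)/(a - 69579) = (0*(-65) + 139504)/(1/437508 - 69579) = (0 + 139504)/(-30441369131/437508) = 139504*(-437508/30441369131) = -61034116032/30441369131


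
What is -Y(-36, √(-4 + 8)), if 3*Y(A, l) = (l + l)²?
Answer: -16/3 ≈ -5.3333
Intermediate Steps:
Y(A, l) = 4*l²/3 (Y(A, l) = (l + l)²/3 = (2*l)²/3 = (4*l²)/3 = 4*l²/3)
-Y(-36, √(-4 + 8)) = -4*(√(-4 + 8))²/3 = -4*(√4)²/3 = -4*2²/3 = -4*4/3 = -1*16/3 = -16/3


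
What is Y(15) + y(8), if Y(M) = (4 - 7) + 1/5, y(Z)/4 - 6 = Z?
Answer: 266/5 ≈ 53.200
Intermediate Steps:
y(Z) = 24 + 4*Z
Y(M) = -14/5 (Y(M) = -3 + 1*(⅕) = -3 + ⅕ = -14/5)
Y(15) + y(8) = -14/5 + (24 + 4*8) = -14/5 + (24 + 32) = -14/5 + 56 = 266/5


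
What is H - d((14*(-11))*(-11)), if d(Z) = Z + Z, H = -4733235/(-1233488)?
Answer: -4174324109/1233488 ≈ -3384.2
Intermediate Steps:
H = 4733235/1233488 (H = -4733235*(-1/1233488) = 4733235/1233488 ≈ 3.8373)
d(Z) = 2*Z
H - d((14*(-11))*(-11)) = 4733235/1233488 - 2*(14*(-11))*(-11) = 4733235/1233488 - 2*(-154*(-11)) = 4733235/1233488 - 2*1694 = 4733235/1233488 - 1*3388 = 4733235/1233488 - 3388 = -4174324109/1233488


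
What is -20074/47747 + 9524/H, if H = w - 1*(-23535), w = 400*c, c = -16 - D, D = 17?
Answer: 247277638/493465245 ≈ 0.50110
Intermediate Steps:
c = -33 (c = -16 - 1*17 = -16 - 17 = -33)
w = -13200 (w = 400*(-33) = -13200)
H = 10335 (H = -13200 - 1*(-23535) = -13200 + 23535 = 10335)
-20074/47747 + 9524/H = -20074/47747 + 9524/10335 = 247277638/493465245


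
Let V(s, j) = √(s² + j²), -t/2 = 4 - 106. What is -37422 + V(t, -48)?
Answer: -37422 + 12*√305 ≈ -37212.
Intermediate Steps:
t = 204 (t = -2*(4 - 106) = -2*(-102) = 204)
V(s, j) = √(j² + s²)
-37422 + V(t, -48) = -37422 + √((-48)² + 204²) = -37422 + √(2304 + 41616) = -37422 + √43920 = -37422 + 12*√305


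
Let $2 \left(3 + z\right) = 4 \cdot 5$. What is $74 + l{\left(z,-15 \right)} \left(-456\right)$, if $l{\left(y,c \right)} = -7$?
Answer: $3266$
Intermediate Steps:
$z = 7$ ($z = -3 + \frac{4 \cdot 5}{2} = -3 + \frac{1}{2} \cdot 20 = -3 + 10 = 7$)
$74 + l{\left(z,-15 \right)} \left(-456\right) = 74 - -3192 = 74 + 3192 = 3266$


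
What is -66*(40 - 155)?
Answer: 7590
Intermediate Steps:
-66*(40 - 155) = -66*(-115) = -1*(-7590) = 7590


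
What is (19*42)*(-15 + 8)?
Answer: -5586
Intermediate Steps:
(19*42)*(-15 + 8) = 798*(-7) = -5586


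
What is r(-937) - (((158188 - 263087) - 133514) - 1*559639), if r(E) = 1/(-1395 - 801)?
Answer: 1752522191/2196 ≈ 7.9805e+5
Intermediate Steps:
r(E) = -1/2196 (r(E) = 1/(-2196) = -1/2196)
r(-937) - (((158188 - 263087) - 133514) - 1*559639) = -1/2196 - (((158188 - 263087) - 133514) - 1*559639) = -1/2196 - ((-104899 - 133514) - 559639) = -1/2196 - (-238413 - 559639) = -1/2196 - 1*(-798052) = -1/2196 + 798052 = 1752522191/2196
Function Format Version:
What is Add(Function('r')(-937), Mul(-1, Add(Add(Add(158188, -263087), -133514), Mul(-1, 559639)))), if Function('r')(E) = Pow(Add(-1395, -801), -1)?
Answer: Rational(1752522191, 2196) ≈ 7.9805e+5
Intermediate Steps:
Function('r')(E) = Rational(-1, 2196) (Function('r')(E) = Pow(-2196, -1) = Rational(-1, 2196))
Add(Function('r')(-937), Mul(-1, Add(Add(Add(158188, -263087), -133514), Mul(-1, 559639)))) = Add(Rational(-1, 2196), Mul(-1, Add(Add(Add(158188, -263087), -133514), Mul(-1, 559639)))) = Add(Rational(-1, 2196), Mul(-1, Add(Add(-104899, -133514), -559639))) = Add(Rational(-1, 2196), Mul(-1, Add(-238413, -559639))) = Add(Rational(-1, 2196), Mul(-1, -798052)) = Add(Rational(-1, 2196), 798052) = Rational(1752522191, 2196)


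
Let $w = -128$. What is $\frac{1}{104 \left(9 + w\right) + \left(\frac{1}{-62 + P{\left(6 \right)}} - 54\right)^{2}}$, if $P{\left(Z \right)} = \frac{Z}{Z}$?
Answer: $- \frac{3721}{35194071} \approx -0.00010573$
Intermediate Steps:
$P{\left(Z \right)} = 1$
$\frac{1}{104 \left(9 + w\right) + \left(\frac{1}{-62 + P{\left(6 \right)}} - 54\right)^{2}} = \frac{1}{104 \left(9 - 128\right) + \left(\frac{1}{-62 + 1} - 54\right)^{2}} = \frac{1}{104 \left(-119\right) + \left(\frac{1}{-61} - 54\right)^{2}} = \frac{1}{-12376 + \left(- \frac{1}{61} - 54\right)^{2}} = \frac{1}{-12376 + \left(- \frac{3295}{61}\right)^{2}} = \frac{1}{-12376 + \frac{10857025}{3721}} = \frac{1}{- \frac{35194071}{3721}} = - \frac{3721}{35194071}$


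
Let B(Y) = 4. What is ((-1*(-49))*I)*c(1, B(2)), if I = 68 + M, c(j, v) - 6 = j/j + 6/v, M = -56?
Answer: 4998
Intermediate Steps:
c(j, v) = 7 + 6/v (c(j, v) = 6 + (j/j + 6/v) = 6 + (1 + 6/v) = 7 + 6/v)
I = 12 (I = 68 - 56 = 12)
((-1*(-49))*I)*c(1, B(2)) = (-1*(-49)*12)*(7 + 6/4) = (49*12)*(7 + 6*(¼)) = 588*(7 + 3/2) = 588*(17/2) = 4998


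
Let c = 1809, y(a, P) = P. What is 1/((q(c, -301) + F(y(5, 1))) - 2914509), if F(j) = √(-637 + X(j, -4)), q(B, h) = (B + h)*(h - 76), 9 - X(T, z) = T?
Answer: -3483025/12131463151254 - I*√629/12131463151254 ≈ -2.8711e-7 - 2.0673e-12*I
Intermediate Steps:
X(T, z) = 9 - T
q(B, h) = (-76 + h)*(B + h) (q(B, h) = (B + h)*(-76 + h) = (-76 + h)*(B + h))
F(j) = √(-628 - j) (F(j) = √(-637 + (9 - j)) = √(-628 - j))
1/((q(c, -301) + F(y(5, 1))) - 2914509) = 1/((((-301)² - 76*1809 - 76*(-301) + 1809*(-301)) + √(-628 - 1*1)) - 2914509) = 1/(((90601 - 137484 + 22876 - 544509) + √(-628 - 1)) - 2914509) = 1/((-568516 + √(-629)) - 2914509) = 1/((-568516 + I*√629) - 2914509) = 1/(-3483025 + I*√629)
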